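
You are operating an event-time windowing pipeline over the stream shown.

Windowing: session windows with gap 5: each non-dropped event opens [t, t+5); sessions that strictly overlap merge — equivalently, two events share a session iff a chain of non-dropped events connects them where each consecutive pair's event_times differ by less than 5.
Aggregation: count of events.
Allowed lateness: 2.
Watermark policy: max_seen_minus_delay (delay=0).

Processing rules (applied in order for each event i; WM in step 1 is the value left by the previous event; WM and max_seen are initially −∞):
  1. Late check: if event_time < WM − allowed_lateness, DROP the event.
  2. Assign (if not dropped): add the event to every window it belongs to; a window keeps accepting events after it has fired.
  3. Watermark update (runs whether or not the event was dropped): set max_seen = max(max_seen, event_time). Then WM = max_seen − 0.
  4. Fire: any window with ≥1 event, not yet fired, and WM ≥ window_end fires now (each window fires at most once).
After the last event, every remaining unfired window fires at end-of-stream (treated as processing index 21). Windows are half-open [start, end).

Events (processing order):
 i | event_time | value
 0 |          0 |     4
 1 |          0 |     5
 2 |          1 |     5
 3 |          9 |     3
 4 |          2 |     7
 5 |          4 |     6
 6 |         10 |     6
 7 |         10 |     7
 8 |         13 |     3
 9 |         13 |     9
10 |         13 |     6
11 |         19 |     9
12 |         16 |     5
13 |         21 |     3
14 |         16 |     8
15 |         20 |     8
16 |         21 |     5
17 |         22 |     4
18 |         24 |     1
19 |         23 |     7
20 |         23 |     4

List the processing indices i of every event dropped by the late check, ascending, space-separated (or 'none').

4 5 12 14

i=0 t=0 v=4: → [0,5); WM=0
i=1 t=0 v=5: → [0,5); WM=0
i=2 t=1 v=5: → [0,6); WM=1
i=3 t=9 v=3: → [9,14); WM=9
i=4 t=2 v=7: DROP (t<9-2); WM=9
i=5 t=4 v=6: DROP (t<9-2); WM=9
i=6 t=10 v=6: → [9,15); WM=10
i=7 t=10 v=7: → [9,15); WM=10
i=8 t=13 v=3: → [9,18); WM=13
i=9 t=13 v=9: → [9,18); WM=13
i=10 t=13 v=6: → [9,18); WM=13
i=11 t=19 v=9: → [19,24); WM=19
i=12 t=16 v=5: DROP (t<19-2); WM=19
i=13 t=21 v=3: → [19,26); WM=21
i=14 t=16 v=8: DROP (t<21-2); WM=21
i=15 t=20 v=8: → [19,26); WM=21
i=16 t=21 v=5: → [19,26); WM=21
i=17 t=22 v=4: → [19,27); WM=22
i=18 t=24 v=1: → [19,29); WM=24
i=19 t=23 v=7: → [19,29); WM=24
i=20 t=23 v=4: → [19,29); WM=24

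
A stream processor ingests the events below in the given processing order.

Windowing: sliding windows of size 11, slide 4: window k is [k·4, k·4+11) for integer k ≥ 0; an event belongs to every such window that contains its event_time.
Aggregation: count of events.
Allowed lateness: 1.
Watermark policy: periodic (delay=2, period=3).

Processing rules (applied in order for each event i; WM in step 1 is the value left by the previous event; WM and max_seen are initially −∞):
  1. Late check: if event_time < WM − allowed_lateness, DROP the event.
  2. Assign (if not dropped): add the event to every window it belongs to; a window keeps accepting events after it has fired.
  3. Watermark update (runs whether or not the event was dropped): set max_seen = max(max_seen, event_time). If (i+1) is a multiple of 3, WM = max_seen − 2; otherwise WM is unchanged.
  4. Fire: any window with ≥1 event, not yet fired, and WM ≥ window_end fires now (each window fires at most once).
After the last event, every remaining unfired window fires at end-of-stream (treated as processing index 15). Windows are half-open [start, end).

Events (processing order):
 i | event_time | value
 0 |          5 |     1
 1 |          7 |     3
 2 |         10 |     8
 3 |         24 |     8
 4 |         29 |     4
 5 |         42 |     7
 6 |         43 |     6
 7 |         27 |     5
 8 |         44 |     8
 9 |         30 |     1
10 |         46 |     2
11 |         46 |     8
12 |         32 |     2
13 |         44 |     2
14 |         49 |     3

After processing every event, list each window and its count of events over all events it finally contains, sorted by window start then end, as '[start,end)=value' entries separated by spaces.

[0,11)=3 [4,15)=3 [8,19)=1 [16,27)=1 [20,31)=2 [24,35)=2 [28,39)=1 [32,43)=1 [36,47)=6 [40,51)=7 [44,55)=5 [48,59)=1

i=0 t=5 v=1: → [4,15),[0,11); WM=−∞
i=1 t=7 v=3: → [4,15),[0,11); WM=−∞
i=2 t=10 v=8: → [8,19),[4,15),[0,11); WM=8
i=3 t=24 v=8: → [24,35),[20,31),[16,27); WM=8
i=4 t=29 v=4: → [28,39),[24,35),[20,31); WM=8
i=5 t=42 v=7: → [40,51),[36,47),[32,43); WM=40; [0,11) fires=3 [4,15) fires=3 [8,19) fires=1 [16,27) fires=1 [20,31) fires=2 [24,35) fires=2 [28,39) fires=1
i=6 t=43 v=6: → [40,51),[36,47); WM=40
i=7 t=27 v=5: DROP (t<40-1); WM=40
i=8 t=44 v=8: → [44,55),[40,51),[36,47); WM=42
i=9 t=30 v=1: DROP (t<42-1); WM=42
i=10 t=46 v=2: → [44,55),[40,51),[36,47); WM=42
i=11 t=46 v=8: → [44,55),[40,51),[36,47); WM=44; [32,43) fires=1
i=12 t=32 v=2: DROP (t<44-1); WM=44
i=13 t=44 v=2: → [44,55),[40,51),[36,47); WM=44
i=14 t=49 v=3: → [48,59),[44,55),[40,51); WM=47; [36,47) fires=6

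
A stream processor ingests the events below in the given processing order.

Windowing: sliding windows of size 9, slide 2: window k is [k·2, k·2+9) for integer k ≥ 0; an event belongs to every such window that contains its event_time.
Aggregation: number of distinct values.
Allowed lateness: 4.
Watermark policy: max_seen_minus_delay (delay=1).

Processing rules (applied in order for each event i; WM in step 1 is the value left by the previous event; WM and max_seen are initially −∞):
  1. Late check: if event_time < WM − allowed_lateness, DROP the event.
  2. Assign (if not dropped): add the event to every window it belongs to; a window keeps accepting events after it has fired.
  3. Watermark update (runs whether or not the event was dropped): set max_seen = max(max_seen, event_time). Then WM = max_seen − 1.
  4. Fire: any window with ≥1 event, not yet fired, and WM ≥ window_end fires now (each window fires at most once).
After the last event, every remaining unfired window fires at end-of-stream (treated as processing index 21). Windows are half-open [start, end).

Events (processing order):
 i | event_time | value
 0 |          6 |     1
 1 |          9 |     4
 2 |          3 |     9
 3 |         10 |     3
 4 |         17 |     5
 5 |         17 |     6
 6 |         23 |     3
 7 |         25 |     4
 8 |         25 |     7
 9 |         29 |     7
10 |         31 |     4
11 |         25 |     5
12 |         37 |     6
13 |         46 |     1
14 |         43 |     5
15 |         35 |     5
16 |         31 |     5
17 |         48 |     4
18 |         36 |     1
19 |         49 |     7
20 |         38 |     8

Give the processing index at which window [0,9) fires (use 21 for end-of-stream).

3

i=0 t=6 v=1: → [6,15),[4,13),[2,11),[0,9); WM=5
i=1 t=9 v=4: → [8,17),[6,15),[4,13),[2,11); WM=8
i=2 t=3 v=9: DROP (t<8-4); WM=8
i=3 t=10 v=3: → [10,19),[8,17),[6,15),[4,13),[2,11); WM=9; [0,9) fires=1
i=4 t=17 v=5: → [16,25),[14,23),[12,21),[10,19); WM=16; [2,11) fires=3 [4,13) fires=3 [6,15) fires=3
i=5 t=17 v=6: → [16,25),[14,23),[12,21),[10,19); WM=16
i=6 t=23 v=3: → [22,31),[20,29),[18,27),[16,25); WM=22; [8,17) fires=2 [10,19) fires=3 [12,21) fires=2
i=7 t=25 v=4: → [24,33),[22,31),[20,29),[18,27); WM=24; [14,23) fires=2
i=8 t=25 v=7: → [24,33),[22,31),[20,29),[18,27); WM=24
i=9 t=29 v=7: → [28,37),[26,35),[24,33),[22,31); WM=28; [16,25) fires=3 [18,27) fires=3
i=10 t=31 v=4: → [30,39),[28,37),[26,35),[24,33); WM=30; [20,29) fires=3
i=11 t=25 v=5: DROP (t<30-4); WM=30
i=12 t=37 v=6: → [36,45),[34,43),[32,41),[30,39); WM=36; [22,31) fires=3 [24,33) fires=2 [26,35) fires=2
i=13 t=46 v=1: → [46,55),[44,53),[42,51),[40,49),[38,47); WM=45; [28,37) fires=2 [30,39) fires=2 [32,41) fires=1 [34,43) fires=1 [36,45) fires=1
i=14 t=43 v=5: → [42,51),[40,49),[38,47),[36,45); WM=45
i=15 t=35 v=5: DROP (t<45-4); WM=45
i=16 t=31 v=5: DROP (t<45-4); WM=45
i=17 t=48 v=4: → [48,57),[46,55),[44,53),[42,51),[40,49); WM=47; [38,47) fires=2
i=18 t=36 v=1: DROP (t<47-4); WM=47
i=19 t=49 v=7: → [48,57),[46,55),[44,53),[42,51); WM=48
i=20 t=38 v=8: DROP (t<48-4); WM=48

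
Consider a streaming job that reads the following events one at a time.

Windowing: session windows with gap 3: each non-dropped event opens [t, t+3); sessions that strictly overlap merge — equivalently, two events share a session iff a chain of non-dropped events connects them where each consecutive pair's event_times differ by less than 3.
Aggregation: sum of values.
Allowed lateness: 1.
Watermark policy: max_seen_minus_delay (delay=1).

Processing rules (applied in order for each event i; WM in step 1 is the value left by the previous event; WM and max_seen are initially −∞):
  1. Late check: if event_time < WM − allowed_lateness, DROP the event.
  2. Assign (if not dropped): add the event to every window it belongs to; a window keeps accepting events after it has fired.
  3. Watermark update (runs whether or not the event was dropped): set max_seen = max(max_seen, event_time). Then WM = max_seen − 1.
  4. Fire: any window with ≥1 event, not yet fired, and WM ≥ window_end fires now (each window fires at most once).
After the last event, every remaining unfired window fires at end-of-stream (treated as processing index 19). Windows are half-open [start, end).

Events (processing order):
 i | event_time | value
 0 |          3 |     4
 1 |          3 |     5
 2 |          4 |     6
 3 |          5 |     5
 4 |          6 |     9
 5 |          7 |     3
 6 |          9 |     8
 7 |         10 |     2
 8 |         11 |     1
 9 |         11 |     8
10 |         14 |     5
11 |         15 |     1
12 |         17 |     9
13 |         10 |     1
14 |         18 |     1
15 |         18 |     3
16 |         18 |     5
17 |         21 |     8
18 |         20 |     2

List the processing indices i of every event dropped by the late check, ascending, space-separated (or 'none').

i=0 t=3 v=4: → [3,6); WM=2
i=1 t=3 v=5: → [3,6); WM=2
i=2 t=4 v=6: → [3,7); WM=3
i=3 t=5 v=5: → [3,8); WM=4
i=4 t=6 v=9: → [3,9); WM=5
i=5 t=7 v=3: → [3,10); WM=6
i=6 t=9 v=8: → [3,12); WM=8
i=7 t=10 v=2: → [3,13); WM=9
i=8 t=11 v=1: → [3,14); WM=10
i=9 t=11 v=8: → [3,14); WM=10
i=10 t=14 v=5: → [14,17); WM=13
i=11 t=15 v=1: → [14,18); WM=14
i=12 t=17 v=9: → [14,20); WM=16
i=13 t=10 v=1: DROP (t<16-1); WM=16
i=14 t=18 v=1: → [14,21); WM=17
i=15 t=18 v=3: → [14,21); WM=17
i=16 t=18 v=5: → [14,21); WM=17
i=17 t=21 v=8: → [21,24); WM=20
i=18 t=20 v=2: → [14,24); WM=20

13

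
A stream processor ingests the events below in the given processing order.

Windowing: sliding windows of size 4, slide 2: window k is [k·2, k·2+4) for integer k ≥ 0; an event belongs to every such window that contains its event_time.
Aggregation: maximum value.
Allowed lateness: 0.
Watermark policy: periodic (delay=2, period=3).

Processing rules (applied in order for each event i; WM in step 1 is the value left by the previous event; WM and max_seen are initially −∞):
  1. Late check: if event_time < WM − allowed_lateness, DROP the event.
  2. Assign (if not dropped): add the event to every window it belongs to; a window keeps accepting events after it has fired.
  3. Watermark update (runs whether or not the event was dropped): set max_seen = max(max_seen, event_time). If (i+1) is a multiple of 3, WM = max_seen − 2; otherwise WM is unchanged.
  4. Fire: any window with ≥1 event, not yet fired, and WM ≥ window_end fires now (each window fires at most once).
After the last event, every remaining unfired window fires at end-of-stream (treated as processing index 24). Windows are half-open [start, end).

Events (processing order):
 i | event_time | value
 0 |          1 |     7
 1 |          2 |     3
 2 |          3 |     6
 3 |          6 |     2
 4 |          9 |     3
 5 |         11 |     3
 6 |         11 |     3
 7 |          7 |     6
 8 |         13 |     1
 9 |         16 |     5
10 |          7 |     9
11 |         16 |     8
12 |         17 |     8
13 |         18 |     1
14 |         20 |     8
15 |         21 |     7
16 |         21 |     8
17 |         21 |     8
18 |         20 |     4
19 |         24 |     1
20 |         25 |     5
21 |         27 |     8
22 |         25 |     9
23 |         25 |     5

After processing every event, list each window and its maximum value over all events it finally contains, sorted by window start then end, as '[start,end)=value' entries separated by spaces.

[0,4)=7 [2,6)=6 [4,8)=2 [6,10)=3 [8,12)=3 [10,14)=3 [12,16)=1 [14,18)=8 [16,20)=8 [18,22)=8 [20,24)=8 [22,26)=9 [24,28)=9 [26,30)=8

i=0 t=1 v=7: → [0,4); WM=−∞
i=1 t=2 v=3: → [2,6),[0,4); WM=−∞
i=2 t=3 v=6: → [2,6),[0,4); WM=1
i=3 t=6 v=2: → [6,10),[4,8); WM=1
i=4 t=9 v=3: → [8,12),[6,10); WM=1
i=5 t=11 v=3: → [10,14),[8,12); WM=9; [0,4) fires=7 [2,6) fires=6 [4,8) fires=2
i=6 t=11 v=3: → [10,14),[8,12); WM=9
i=7 t=7 v=6: DROP (t<9-0); WM=9
i=8 t=13 v=1: → [12,16),[10,14); WM=11; [6,10) fires=3
i=9 t=16 v=5: → [16,20),[14,18); WM=11
i=10 t=7 v=9: DROP (t<11-0); WM=11
i=11 t=16 v=8: → [16,20),[14,18); WM=14; [8,12) fires=3 [10,14) fires=3
i=12 t=17 v=8: → [16,20),[14,18); WM=14
i=13 t=18 v=1: → [18,22),[16,20); WM=14
i=14 t=20 v=8: → [20,24),[18,22); WM=18; [12,16) fires=1 [14,18) fires=8
i=15 t=21 v=7: → [20,24),[18,22); WM=18
i=16 t=21 v=8: → [20,24),[18,22); WM=18
i=17 t=21 v=8: → [20,24),[18,22); WM=19
i=18 t=20 v=4: → [20,24),[18,22); WM=19
i=19 t=24 v=1: → [24,28),[22,26); WM=19
i=20 t=25 v=5: → [24,28),[22,26); WM=23; [16,20) fires=8 [18,22) fires=8
i=21 t=27 v=8: → [26,30),[24,28); WM=23
i=22 t=25 v=9: → [24,28),[22,26); WM=23
i=23 t=25 v=5: → [24,28),[22,26); WM=25; [20,24) fires=8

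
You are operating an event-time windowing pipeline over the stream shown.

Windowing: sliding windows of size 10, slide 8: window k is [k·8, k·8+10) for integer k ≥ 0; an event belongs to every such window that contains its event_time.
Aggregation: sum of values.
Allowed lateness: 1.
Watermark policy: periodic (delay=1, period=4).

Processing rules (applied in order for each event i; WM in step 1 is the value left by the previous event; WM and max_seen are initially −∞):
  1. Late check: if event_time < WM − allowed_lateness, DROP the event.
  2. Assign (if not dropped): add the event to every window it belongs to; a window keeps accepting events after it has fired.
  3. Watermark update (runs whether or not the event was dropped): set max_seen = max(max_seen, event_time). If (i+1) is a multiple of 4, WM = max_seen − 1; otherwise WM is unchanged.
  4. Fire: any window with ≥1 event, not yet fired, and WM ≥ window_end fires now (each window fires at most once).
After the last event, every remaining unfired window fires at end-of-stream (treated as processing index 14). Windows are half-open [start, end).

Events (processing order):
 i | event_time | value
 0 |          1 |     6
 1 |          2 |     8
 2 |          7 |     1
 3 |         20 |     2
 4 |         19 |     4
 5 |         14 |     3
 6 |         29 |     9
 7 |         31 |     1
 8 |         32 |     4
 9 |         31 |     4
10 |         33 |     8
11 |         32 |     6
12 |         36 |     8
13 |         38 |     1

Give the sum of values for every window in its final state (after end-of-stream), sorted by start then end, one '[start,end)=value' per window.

i=0 t=1 v=6: → [0,10); WM=−∞
i=1 t=2 v=8: → [0,10); WM=−∞
i=2 t=7 v=1: → [0,10); WM=−∞
i=3 t=20 v=2: → [16,26); WM=19; [0,10) fires=15
i=4 t=19 v=4: → [16,26); WM=19
i=5 t=14 v=3: DROP (t<19-1); WM=19
i=6 t=29 v=9: → [24,34); WM=19
i=7 t=31 v=1: → [24,34); WM=30; [16,26) fires=6
i=8 t=32 v=4: → [32,42),[24,34); WM=30
i=9 t=31 v=4: → [24,34); WM=30
i=10 t=33 v=8: → [32,42),[24,34); WM=30
i=11 t=32 v=6: → [32,42),[24,34); WM=32
i=12 t=36 v=8: → [32,42); WM=32
i=13 t=38 v=1: → [32,42); WM=32

[0,10)=15 [16,26)=6 [24,34)=32 [32,42)=27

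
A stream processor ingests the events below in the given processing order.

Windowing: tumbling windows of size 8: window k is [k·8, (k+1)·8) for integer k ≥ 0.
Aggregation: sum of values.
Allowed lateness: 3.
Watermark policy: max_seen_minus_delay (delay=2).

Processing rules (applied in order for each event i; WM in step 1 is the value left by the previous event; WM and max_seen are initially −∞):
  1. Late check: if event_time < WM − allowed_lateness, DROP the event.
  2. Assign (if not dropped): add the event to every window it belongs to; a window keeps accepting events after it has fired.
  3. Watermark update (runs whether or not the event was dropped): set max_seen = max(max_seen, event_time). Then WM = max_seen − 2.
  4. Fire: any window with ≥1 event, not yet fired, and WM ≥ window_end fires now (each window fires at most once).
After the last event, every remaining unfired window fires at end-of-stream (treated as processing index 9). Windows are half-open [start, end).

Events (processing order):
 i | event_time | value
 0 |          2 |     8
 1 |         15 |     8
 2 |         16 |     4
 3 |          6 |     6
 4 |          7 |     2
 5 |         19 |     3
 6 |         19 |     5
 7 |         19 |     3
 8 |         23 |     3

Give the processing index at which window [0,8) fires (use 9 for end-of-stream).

i=0 t=2 v=8: → [0,8); WM=0
i=1 t=15 v=8: → [8,16); WM=13; [0,8) fires=8
i=2 t=16 v=4: → [16,24); WM=14
i=3 t=6 v=6: DROP (t<14-3); WM=14
i=4 t=7 v=2: DROP (t<14-3); WM=14
i=5 t=19 v=3: → [16,24); WM=17; [8,16) fires=8
i=6 t=19 v=5: → [16,24); WM=17
i=7 t=19 v=3: → [16,24); WM=17
i=8 t=23 v=3: → [16,24); WM=21

1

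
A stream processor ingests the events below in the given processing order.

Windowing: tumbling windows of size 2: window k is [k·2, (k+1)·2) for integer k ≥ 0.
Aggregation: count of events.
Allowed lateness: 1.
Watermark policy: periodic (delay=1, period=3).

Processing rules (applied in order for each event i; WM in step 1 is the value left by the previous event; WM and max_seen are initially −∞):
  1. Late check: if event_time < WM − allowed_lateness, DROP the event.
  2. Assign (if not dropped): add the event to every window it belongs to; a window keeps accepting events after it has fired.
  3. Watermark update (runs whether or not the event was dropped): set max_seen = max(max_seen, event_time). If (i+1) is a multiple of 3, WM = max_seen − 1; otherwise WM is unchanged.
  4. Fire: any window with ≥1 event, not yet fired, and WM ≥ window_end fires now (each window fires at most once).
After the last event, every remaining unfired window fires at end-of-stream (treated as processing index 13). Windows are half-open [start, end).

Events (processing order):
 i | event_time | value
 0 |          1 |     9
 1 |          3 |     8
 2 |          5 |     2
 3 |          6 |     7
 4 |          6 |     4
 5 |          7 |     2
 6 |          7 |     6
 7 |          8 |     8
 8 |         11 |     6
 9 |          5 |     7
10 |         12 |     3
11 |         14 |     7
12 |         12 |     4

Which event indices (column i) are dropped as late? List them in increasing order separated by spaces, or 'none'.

9

i=0 t=1 v=9: → [0,2); WM=−∞
i=1 t=3 v=8: → [2,4); WM=−∞
i=2 t=5 v=2: → [4,6); WM=4; [0,2) fires=1 [2,4) fires=1
i=3 t=6 v=7: → [6,8); WM=4
i=4 t=6 v=4: → [6,8); WM=4
i=5 t=7 v=2: → [6,8); WM=6; [4,6) fires=1
i=6 t=7 v=6: → [6,8); WM=6
i=7 t=8 v=8: → [8,10); WM=6
i=8 t=11 v=6: → [10,12); WM=10; [6,8) fires=4 [8,10) fires=1
i=9 t=5 v=7: DROP (t<10-1); WM=10
i=10 t=12 v=3: → [12,14); WM=10
i=11 t=14 v=7: → [14,16); WM=13; [10,12) fires=1
i=12 t=12 v=4: → [12,14); WM=13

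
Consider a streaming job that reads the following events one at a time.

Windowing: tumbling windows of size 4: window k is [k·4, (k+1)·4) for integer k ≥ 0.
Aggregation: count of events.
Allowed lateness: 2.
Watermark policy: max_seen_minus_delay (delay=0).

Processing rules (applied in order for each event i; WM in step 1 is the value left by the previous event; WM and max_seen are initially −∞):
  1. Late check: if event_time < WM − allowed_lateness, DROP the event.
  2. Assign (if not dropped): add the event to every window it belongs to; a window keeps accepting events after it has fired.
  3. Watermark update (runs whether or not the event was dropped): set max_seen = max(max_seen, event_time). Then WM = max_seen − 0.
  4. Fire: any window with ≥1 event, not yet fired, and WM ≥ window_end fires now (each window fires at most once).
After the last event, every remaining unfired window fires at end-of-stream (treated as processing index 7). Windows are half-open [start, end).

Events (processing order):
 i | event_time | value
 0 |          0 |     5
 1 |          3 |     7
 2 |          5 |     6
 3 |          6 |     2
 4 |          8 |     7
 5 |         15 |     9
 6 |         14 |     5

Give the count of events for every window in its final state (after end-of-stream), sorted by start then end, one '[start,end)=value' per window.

[0,4)=2 [4,8)=2 [8,12)=1 [12,16)=2

i=0 t=0 v=5: → [0,4); WM=0
i=1 t=3 v=7: → [0,4); WM=3
i=2 t=5 v=6: → [4,8); WM=5; [0,4) fires=2
i=3 t=6 v=2: → [4,8); WM=6
i=4 t=8 v=7: → [8,12); WM=8; [4,8) fires=2
i=5 t=15 v=9: → [12,16); WM=15; [8,12) fires=1
i=6 t=14 v=5: → [12,16); WM=15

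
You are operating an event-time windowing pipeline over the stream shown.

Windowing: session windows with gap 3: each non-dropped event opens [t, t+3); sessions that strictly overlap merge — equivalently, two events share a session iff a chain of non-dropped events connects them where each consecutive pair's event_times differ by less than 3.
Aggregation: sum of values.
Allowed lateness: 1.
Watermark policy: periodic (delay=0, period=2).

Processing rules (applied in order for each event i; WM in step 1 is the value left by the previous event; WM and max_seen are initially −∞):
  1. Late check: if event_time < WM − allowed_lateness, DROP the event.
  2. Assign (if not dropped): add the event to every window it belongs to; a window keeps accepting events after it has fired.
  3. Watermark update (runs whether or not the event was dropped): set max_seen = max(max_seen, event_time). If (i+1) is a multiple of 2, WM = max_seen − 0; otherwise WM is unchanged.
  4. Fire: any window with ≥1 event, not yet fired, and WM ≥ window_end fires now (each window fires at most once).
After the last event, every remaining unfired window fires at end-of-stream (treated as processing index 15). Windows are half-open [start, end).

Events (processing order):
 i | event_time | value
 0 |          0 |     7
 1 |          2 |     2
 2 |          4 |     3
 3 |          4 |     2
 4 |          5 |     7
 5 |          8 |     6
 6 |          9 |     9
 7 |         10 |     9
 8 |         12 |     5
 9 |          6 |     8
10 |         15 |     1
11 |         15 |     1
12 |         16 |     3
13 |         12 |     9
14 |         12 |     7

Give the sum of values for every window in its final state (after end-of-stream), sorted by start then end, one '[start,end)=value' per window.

i=0 t=0 v=7: → [0,3); WM=−∞
i=1 t=2 v=2: → [0,5); WM=2
i=2 t=4 v=3: → [0,7); WM=2
i=3 t=4 v=2: → [0,7); WM=4
i=4 t=5 v=7: → [0,8); WM=4
i=5 t=8 v=6: → [8,11); WM=8
i=6 t=9 v=9: → [8,12); WM=8
i=7 t=10 v=9: → [8,13); WM=10
i=8 t=12 v=5: → [8,15); WM=10
i=9 t=6 v=8: DROP (t<10-1); WM=12
i=10 t=15 v=1: → [15,18); WM=12
i=11 t=15 v=1: → [15,18); WM=15
i=12 t=16 v=3: → [15,19); WM=15
i=13 t=12 v=9: DROP (t<15-1); WM=16
i=14 t=12 v=7: DROP (t<16-1); WM=16

[0,8)=21 [8,15)=29 [15,19)=5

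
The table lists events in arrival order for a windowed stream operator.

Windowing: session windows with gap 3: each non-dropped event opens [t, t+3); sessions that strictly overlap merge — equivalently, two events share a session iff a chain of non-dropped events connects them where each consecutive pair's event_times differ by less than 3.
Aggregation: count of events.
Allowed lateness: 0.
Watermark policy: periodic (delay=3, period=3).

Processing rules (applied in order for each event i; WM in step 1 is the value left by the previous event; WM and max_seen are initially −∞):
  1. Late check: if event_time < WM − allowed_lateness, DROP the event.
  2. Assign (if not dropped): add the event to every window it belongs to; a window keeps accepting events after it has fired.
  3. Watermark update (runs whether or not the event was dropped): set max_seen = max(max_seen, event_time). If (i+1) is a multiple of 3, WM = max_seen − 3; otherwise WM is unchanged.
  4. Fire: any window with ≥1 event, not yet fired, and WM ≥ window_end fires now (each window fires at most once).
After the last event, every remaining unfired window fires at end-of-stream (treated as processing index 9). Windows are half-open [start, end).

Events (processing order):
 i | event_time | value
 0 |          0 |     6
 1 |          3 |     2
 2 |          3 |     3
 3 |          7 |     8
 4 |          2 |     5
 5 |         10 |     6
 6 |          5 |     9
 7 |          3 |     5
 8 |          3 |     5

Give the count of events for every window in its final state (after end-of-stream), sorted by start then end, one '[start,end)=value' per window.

[0,6)=4 [7,10)=1 [10,13)=1

i=0 t=0 v=6: → [0,3); WM=−∞
i=1 t=3 v=2: → [3,6); WM=−∞
i=2 t=3 v=3: → [3,6); WM=0
i=3 t=7 v=8: → [7,10); WM=0
i=4 t=2 v=5: → [0,6); WM=0
i=5 t=10 v=6: → [10,13); WM=7
i=6 t=5 v=9: DROP (t<7-0); WM=7
i=7 t=3 v=5: DROP (t<7-0); WM=7
i=8 t=3 v=5: DROP (t<7-0); WM=7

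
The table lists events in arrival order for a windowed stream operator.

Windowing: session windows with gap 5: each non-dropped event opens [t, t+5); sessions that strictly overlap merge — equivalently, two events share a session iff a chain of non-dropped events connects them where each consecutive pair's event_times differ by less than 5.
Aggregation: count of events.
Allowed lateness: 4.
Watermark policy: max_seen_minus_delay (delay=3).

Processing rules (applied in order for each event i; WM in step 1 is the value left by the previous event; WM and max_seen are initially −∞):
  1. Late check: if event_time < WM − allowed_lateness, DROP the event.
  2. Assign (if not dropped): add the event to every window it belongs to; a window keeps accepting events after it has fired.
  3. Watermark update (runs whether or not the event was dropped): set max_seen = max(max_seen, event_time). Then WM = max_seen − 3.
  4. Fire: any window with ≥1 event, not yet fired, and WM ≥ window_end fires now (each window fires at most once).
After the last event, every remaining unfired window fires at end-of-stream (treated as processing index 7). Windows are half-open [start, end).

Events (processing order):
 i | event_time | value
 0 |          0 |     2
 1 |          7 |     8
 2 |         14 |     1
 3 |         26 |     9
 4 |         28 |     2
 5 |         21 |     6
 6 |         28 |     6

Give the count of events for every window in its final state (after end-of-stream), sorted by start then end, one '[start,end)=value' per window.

i=0 t=0 v=2: → [0,5); WM=-3
i=1 t=7 v=8: → [7,12); WM=4
i=2 t=14 v=1: → [14,19); WM=11
i=3 t=26 v=9: → [26,31); WM=23
i=4 t=28 v=2: → [26,33); WM=25
i=5 t=21 v=6: → [21,26); WM=25
i=6 t=28 v=6: → [26,33); WM=25

[0,5)=1 [7,12)=1 [14,19)=1 [21,26)=1 [26,33)=3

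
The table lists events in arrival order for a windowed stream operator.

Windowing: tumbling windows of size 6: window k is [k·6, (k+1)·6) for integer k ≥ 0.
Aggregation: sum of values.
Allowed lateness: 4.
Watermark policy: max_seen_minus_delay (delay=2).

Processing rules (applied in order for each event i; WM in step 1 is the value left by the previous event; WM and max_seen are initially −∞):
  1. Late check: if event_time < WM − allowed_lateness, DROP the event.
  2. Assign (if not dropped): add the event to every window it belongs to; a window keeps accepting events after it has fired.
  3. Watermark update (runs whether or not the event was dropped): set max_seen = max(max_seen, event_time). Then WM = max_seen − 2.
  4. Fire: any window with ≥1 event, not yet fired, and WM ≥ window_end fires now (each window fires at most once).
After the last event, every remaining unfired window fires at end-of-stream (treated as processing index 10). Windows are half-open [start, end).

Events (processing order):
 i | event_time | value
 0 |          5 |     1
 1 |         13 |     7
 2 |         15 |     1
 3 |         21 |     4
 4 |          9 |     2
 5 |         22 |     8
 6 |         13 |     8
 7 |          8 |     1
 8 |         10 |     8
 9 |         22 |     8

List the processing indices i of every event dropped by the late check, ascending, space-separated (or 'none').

i=0 t=5 v=1: → [0,6); WM=3
i=1 t=13 v=7: → [12,18); WM=11; [0,6) fires=1
i=2 t=15 v=1: → [12,18); WM=13
i=3 t=21 v=4: → [18,24); WM=19; [12,18) fires=8
i=4 t=9 v=2: DROP (t<19-4); WM=19
i=5 t=22 v=8: → [18,24); WM=20
i=6 t=13 v=8: DROP (t<20-4); WM=20
i=7 t=8 v=1: DROP (t<20-4); WM=20
i=8 t=10 v=8: DROP (t<20-4); WM=20
i=9 t=22 v=8: → [18,24); WM=20

4 6 7 8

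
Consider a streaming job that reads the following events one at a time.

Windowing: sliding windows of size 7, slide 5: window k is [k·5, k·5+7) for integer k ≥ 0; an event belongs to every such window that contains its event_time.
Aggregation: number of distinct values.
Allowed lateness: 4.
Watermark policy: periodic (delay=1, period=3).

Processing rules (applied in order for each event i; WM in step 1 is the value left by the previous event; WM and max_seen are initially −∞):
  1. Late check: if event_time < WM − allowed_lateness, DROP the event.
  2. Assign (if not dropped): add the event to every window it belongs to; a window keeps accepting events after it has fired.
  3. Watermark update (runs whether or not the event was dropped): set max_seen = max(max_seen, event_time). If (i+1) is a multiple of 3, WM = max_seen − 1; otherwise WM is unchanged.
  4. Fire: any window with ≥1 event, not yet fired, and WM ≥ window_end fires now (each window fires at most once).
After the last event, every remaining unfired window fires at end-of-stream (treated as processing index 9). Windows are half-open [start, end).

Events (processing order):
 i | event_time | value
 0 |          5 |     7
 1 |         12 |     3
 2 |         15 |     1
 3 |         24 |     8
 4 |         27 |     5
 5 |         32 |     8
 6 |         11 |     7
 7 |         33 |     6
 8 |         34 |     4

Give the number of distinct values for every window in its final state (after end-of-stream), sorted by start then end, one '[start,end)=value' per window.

[0,7)=1 [5,12)=1 [10,17)=2 [15,22)=1 [20,27)=1 [25,32)=1 [30,37)=3

i=0 t=5 v=7: → [5,12),[0,7); WM=−∞
i=1 t=12 v=3: → [10,17); WM=−∞
i=2 t=15 v=1: → [15,22),[10,17); WM=14; [0,7) fires=1 [5,12) fires=1
i=3 t=24 v=8: → [20,27); WM=14
i=4 t=27 v=5: → [25,32); WM=14
i=5 t=32 v=8: → [30,37); WM=31; [10,17) fires=2 [15,22) fires=1 [20,27) fires=1
i=6 t=11 v=7: DROP (t<31-4); WM=31
i=7 t=33 v=6: → [30,37); WM=31
i=8 t=34 v=4: → [30,37); WM=33; [25,32) fires=1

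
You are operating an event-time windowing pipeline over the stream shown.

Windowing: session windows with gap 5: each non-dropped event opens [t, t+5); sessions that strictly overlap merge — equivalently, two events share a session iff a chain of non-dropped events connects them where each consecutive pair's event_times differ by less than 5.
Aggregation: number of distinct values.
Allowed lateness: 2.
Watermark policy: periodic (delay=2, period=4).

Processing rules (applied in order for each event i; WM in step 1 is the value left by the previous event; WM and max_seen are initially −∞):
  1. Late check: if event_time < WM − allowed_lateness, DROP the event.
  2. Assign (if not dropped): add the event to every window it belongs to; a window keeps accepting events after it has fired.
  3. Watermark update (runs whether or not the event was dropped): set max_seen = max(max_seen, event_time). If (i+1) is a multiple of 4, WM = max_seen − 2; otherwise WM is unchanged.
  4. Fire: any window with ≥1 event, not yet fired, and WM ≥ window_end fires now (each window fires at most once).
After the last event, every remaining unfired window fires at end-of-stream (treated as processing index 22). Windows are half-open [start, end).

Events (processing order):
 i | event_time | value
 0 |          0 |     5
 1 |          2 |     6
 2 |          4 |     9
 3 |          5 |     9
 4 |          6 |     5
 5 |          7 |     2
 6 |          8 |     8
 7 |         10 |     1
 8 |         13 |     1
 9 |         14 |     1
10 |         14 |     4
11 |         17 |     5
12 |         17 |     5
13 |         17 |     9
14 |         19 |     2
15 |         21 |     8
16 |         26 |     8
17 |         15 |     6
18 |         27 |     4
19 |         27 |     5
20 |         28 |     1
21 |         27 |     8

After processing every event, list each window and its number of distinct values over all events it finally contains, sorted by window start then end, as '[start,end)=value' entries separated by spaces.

[0,26)=7 [26,33)=4

i=0 t=0 v=5: → [0,5); WM=−∞
i=1 t=2 v=6: → [0,7); WM=−∞
i=2 t=4 v=9: → [0,9); WM=−∞
i=3 t=5 v=9: → [0,10); WM=3
i=4 t=6 v=5: → [0,11); WM=3
i=5 t=7 v=2: → [0,12); WM=3
i=6 t=8 v=8: → [0,13); WM=3
i=7 t=10 v=1: → [0,15); WM=8
i=8 t=13 v=1: → [0,18); WM=8
i=9 t=14 v=1: → [0,19); WM=8
i=10 t=14 v=4: → [0,19); WM=8
i=11 t=17 v=5: → [0,22); WM=15
i=12 t=17 v=5: → [0,22); WM=15
i=13 t=17 v=9: → [0,22); WM=15
i=14 t=19 v=2: → [0,24); WM=15
i=15 t=21 v=8: → [0,26); WM=19
i=16 t=26 v=8: → [26,31); WM=19
i=17 t=15 v=6: DROP (t<19-2); WM=19
i=18 t=27 v=4: → [26,32); WM=19
i=19 t=27 v=5: → [26,32); WM=25
i=20 t=28 v=1: → [26,33); WM=25
i=21 t=27 v=8: → [26,33); WM=25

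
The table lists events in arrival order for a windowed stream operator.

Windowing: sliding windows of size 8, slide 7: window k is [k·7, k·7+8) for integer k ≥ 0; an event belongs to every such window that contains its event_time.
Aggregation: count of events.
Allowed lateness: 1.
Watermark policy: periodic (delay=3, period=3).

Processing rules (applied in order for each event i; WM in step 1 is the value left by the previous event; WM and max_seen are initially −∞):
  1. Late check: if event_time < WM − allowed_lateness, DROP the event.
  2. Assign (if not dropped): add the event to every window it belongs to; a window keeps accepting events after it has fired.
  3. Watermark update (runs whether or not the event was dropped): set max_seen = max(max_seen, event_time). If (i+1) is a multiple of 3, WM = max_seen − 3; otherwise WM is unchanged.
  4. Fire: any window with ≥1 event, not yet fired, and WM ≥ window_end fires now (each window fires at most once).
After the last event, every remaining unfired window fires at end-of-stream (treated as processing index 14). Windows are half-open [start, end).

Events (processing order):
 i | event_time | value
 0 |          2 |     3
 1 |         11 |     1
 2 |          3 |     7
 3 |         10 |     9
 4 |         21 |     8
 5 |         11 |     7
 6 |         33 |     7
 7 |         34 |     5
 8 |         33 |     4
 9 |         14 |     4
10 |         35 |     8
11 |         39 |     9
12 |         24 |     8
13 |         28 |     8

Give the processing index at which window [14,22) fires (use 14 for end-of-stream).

8

i=0 t=2 v=3: → [0,8); WM=−∞
i=1 t=11 v=1: → [7,15); WM=−∞
i=2 t=3 v=7: → [0,8); WM=8; [0,8) fires=2
i=3 t=10 v=9: → [7,15); WM=8
i=4 t=21 v=8: → [21,29),[14,22); WM=8
i=5 t=11 v=7: → [7,15); WM=18; [7,15) fires=3
i=6 t=33 v=7: → [28,36); WM=18
i=7 t=34 v=5: → [28,36); WM=18
i=8 t=33 v=4: → [28,36); WM=31; [14,22) fires=1 [21,29) fires=1
i=9 t=14 v=4: DROP (t<31-1); WM=31
i=10 t=35 v=8: → [35,43),[28,36); WM=31
i=11 t=39 v=9: → [35,43); WM=36; [28,36) fires=4
i=12 t=24 v=8: DROP (t<36-1); WM=36
i=13 t=28 v=8: DROP (t<36-1); WM=36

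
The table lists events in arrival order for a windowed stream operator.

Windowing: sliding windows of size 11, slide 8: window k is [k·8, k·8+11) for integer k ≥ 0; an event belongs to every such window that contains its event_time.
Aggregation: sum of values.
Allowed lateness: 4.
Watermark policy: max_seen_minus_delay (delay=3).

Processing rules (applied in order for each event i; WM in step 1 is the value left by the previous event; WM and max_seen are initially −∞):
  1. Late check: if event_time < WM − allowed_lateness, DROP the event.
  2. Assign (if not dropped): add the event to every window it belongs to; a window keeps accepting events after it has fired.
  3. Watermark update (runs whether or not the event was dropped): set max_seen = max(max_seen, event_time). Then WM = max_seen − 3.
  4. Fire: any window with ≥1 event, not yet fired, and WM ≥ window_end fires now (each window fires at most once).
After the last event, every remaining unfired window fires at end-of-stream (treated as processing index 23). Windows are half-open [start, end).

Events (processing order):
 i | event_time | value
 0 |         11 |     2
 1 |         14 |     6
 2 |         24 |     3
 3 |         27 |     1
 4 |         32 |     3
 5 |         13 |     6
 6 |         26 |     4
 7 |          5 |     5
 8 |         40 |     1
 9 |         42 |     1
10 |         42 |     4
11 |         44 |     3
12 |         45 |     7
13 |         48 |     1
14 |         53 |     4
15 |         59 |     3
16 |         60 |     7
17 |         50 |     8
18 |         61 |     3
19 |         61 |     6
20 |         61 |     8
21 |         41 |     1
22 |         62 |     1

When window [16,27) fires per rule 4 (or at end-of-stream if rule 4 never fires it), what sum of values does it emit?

i=0 t=11 v=2: → [8,19); WM=8
i=1 t=14 v=6: → [8,19); WM=11
i=2 t=24 v=3: → [24,35),[16,27); WM=21; [8,19) fires=8
i=3 t=27 v=1: → [24,35); WM=24
i=4 t=32 v=3: → [32,43),[24,35); WM=29; [16,27) fires=3
i=5 t=13 v=6: DROP (t<29-4); WM=29
i=6 t=26 v=4: → [24,35),[16,27); WM=29
i=7 t=5 v=5: DROP (t<29-4); WM=29
i=8 t=40 v=1: → [40,51),[32,43); WM=37; [24,35) fires=11
i=9 t=42 v=1: → [40,51),[32,43); WM=39
i=10 t=42 v=4: → [40,51),[32,43); WM=39
i=11 t=44 v=3: → [40,51); WM=41
i=12 t=45 v=7: → [40,51); WM=42
i=13 t=48 v=1: → [48,59),[40,51); WM=45; [32,43) fires=9
i=14 t=53 v=4: → [48,59); WM=50
i=15 t=59 v=3: → [56,67); WM=56; [40,51) fires=17
i=16 t=60 v=7: → [56,67); WM=57
i=17 t=50 v=8: DROP (t<57-4); WM=57
i=18 t=61 v=3: → [56,67); WM=58
i=19 t=61 v=6: → [56,67); WM=58
i=20 t=61 v=8: → [56,67); WM=58
i=21 t=41 v=1: DROP (t<58-4); WM=58
i=22 t=62 v=1: → [56,67); WM=59; [48,59) fires=5

3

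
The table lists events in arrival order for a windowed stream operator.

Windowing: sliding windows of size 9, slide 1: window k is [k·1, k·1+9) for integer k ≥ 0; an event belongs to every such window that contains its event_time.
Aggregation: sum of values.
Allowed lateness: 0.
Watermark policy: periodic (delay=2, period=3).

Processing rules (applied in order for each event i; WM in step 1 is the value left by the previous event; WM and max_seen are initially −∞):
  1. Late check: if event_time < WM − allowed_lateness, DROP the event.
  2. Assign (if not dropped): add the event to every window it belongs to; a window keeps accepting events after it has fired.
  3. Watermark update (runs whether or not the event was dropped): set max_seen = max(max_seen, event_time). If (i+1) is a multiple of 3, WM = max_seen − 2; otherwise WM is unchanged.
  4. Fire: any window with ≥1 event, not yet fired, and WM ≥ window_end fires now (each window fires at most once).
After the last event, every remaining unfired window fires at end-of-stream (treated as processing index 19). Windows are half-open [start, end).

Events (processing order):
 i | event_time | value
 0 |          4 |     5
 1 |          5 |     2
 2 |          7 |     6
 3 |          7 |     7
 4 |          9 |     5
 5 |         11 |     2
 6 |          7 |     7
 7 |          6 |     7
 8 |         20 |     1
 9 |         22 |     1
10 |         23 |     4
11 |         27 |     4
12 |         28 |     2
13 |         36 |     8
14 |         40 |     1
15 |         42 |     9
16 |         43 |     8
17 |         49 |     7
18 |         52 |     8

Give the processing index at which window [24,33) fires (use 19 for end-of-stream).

i=0 t=4 v=5: → [4,13),[3,12),[2,11),[1,10),[0,9); WM=−∞
i=1 t=5 v=2: → [5,14),[4,13),[3,12),[2,11),[1,10),[0,9); WM=−∞
i=2 t=7 v=6: → [7,16),[6,15),[5,14),[4,13),[3,12),[2,11),[1,10),[0,9); WM=5
i=3 t=7 v=7: → [7,16),[6,15),[5,14),[4,13),[3,12),[2,11),[1,10),[0,9); WM=5
i=4 t=9 v=5: → [9,18),[8,17),[7,16),[6,15),[5,14),[4,13),[3,12),[2,11),[1,10); WM=5
i=5 t=11 v=2: → [11,20),[10,19),[9,18),[8,17),[7,16),[6,15),[5,14),[4,13),[3,12); WM=9; [0,9) fires=20
i=6 t=7 v=7: DROP (t<9-0); WM=9
i=7 t=6 v=7: DROP (t<9-0); WM=9
i=8 t=20 v=1: → [20,29),[19,28),[18,27),[17,26),[16,25),[15,24),[14,23),[13,22),[12,21); WM=18; [1,10) fires=25 [2,11) fires=25 [3,12) fires=27 [4,13) fires=27 [5,14) fires=22 [6,15) fires=20 [7,16) fires=20 [8,17) fires=7 [9,18) fires=7
i=9 t=22 v=1: → [22,31),[21,30),[20,29),[19,28),[18,27),[17,26),[16,25),[15,24),[14,23); WM=18
i=10 t=23 v=4: → [23,32),[22,31),[21,30),[20,29),[19,28),[18,27),[17,26),[16,25),[15,24); WM=18
i=11 t=27 v=4: → [27,36),[26,35),[25,34),[24,33),[23,32),[22,31),[21,30),[20,29),[19,28); WM=25; [10,19) fires=2 [11,20) fires=2 [12,21) fires=1 [13,22) fires=1 [14,23) fires=2 [15,24) fires=6 [16,25) fires=6
i=12 t=28 v=2: → [28,37),[27,36),[26,35),[25,34),[24,33),[23,32),[22,31),[21,30),[20,29); WM=25
i=13 t=36 v=8: → [36,45),[35,44),[34,43),[33,42),[32,41),[31,40),[30,39),[29,38),[28,37); WM=25
i=14 t=40 v=1: → [40,49),[39,48),[38,47),[37,46),[36,45),[35,44),[34,43),[33,42),[32,41); WM=38; [17,26) fires=6 [18,27) fires=6 [19,28) fires=10 [20,29) fires=12 [21,30) fires=11 [22,31) fires=11 [23,32) fires=10 [24,33) fires=6 [25,34) fires=6 [26,35) fires=6 [27,36) fires=6 [28,37) fires=10 [29,38) fires=8
i=15 t=42 v=9: → [42,51),[41,50),[40,49),[39,48),[38,47),[37,46),[36,45),[35,44),[34,43); WM=38
i=16 t=43 v=8: → [43,52),[42,51),[41,50),[40,49),[39,48),[38,47),[37,46),[36,45),[35,44); WM=38
i=17 t=49 v=7: → [49,58),[48,57),[47,56),[46,55),[45,54),[44,53),[43,52),[42,51),[41,50); WM=47; [30,39) fires=8 [31,40) fires=8 [32,41) fires=9 [33,42) fires=9 [34,43) fires=18 [35,44) fires=26 [36,45) fires=26 [37,46) fires=18 [38,47) fires=18
i=18 t=52 v=8: → [52,61),[51,60),[50,59),[49,58),[48,57),[47,56),[46,55),[45,54),[44,53); WM=47

14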